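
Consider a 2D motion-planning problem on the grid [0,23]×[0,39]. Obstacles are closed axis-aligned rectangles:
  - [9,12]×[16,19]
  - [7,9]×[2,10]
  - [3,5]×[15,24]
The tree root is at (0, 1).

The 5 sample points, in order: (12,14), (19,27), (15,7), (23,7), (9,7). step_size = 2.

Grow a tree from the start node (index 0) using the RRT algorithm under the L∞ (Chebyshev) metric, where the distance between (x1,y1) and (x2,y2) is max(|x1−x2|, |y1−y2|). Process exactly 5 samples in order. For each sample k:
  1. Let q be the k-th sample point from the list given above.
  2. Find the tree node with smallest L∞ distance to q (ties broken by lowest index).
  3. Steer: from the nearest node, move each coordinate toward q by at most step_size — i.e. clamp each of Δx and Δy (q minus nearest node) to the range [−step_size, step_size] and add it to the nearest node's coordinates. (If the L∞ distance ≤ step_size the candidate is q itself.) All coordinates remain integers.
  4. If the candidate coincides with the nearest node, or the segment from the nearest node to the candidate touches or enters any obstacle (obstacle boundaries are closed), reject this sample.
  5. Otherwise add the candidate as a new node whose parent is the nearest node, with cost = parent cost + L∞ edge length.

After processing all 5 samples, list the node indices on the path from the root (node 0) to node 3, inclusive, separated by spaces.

1. q=(12,14) nearest=0 d=13 new=(2,3) → add node 1 parent=0 cost=2
2. q=(19,27) nearest=1 d=24 new=(4,5) → add node 2 parent=1 cost=4
3. q=(15,7) nearest=2 d=11 new=(6,7) → add node 3 parent=2 cost=6
4. q=(23,7) nearest=3 d=17 new=(8,7) → blocked by [7,9]×[2,10], reject
5. q=(9,7) nearest=3 d=3 new=(8,7) → blocked by [7,9]×[2,10], reject

Path: 0 1 2 3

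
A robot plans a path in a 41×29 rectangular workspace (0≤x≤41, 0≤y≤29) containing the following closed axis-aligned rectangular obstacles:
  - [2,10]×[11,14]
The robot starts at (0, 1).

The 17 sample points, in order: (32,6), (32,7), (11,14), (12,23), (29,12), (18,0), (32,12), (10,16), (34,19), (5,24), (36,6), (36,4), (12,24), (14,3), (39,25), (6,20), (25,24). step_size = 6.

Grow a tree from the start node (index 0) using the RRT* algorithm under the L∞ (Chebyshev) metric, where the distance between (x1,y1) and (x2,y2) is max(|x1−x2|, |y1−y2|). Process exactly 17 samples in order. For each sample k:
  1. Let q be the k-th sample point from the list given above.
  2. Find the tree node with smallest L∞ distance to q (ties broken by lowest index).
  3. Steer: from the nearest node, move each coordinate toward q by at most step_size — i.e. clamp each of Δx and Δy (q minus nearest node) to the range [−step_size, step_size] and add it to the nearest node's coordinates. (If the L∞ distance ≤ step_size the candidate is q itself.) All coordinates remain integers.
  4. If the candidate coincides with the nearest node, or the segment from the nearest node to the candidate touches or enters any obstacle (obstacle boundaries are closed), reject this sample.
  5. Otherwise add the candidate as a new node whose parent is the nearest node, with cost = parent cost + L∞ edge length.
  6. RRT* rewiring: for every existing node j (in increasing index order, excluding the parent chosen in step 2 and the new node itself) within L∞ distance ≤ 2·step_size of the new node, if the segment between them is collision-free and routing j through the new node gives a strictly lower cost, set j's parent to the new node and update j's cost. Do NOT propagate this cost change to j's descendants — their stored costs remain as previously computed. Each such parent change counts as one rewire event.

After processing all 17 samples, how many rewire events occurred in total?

Rewire events: 1

1. q=(32,6) nearest=0 d=32 new=(6,6) → add node 1 parent=0 cost=6
2. q=(32,7) nearest=1 d=26 new=(12,7) → add node 2 parent=1 cost=12
3. q=(11,14) nearest=2 d=7 new=(11,13) → add node 3 parent=2 cost=18
4. q=(12,23) nearest=3 d=10 new=(12,19) → add node 4 parent=3 cost=24
5. q=(29,12) nearest=2 d=17 new=(18,12) → add node 5 parent=2 cost=18
6. q=(18,0) nearest=2 d=7 new=(18,1) → add node 6 parent=2 cost=18
7. q=(32,12) nearest=5 d=14 new=(24,12) → add node 7 parent=5 cost=24
8. q=(10,16) nearest=3 d=3 new=(10,16) → add node 8 parent=3 cost=21
9. q=(34,19) nearest=7 d=10 new=(30,18) → add node 9 parent=7 cost=30
10. q=(5,24) nearest=4 d=7 new=(6,24) → add node 10 parent=4 cost=30
11. q=(36,6) nearest=7 d=12 new=(30,6) → add node 11 parent=7 cost=30
12. q=(36,4) nearest=11 d=6 new=(36,4) → add node 12 parent=11 cost=36
13. q=(12,24) nearest=4 d=5 new=(12,24) → add node 13 parent=4 cost=29
14. q=(14,3) nearest=2 d=4 new=(14,3) → add node 14 parent=2 cost=16
15. q=(39,25) nearest=9 d=9 new=(36,24) → add node 15 parent=9 cost=36
16. q=(6,20) nearest=8 d=4 new=(6,20) → add node 16 parent=8 cost=25; rewire 10→16 (29<30)
17. q=(25,24) nearest=9 d=6 new=(25,24) → add node 17 parent=9 cost=36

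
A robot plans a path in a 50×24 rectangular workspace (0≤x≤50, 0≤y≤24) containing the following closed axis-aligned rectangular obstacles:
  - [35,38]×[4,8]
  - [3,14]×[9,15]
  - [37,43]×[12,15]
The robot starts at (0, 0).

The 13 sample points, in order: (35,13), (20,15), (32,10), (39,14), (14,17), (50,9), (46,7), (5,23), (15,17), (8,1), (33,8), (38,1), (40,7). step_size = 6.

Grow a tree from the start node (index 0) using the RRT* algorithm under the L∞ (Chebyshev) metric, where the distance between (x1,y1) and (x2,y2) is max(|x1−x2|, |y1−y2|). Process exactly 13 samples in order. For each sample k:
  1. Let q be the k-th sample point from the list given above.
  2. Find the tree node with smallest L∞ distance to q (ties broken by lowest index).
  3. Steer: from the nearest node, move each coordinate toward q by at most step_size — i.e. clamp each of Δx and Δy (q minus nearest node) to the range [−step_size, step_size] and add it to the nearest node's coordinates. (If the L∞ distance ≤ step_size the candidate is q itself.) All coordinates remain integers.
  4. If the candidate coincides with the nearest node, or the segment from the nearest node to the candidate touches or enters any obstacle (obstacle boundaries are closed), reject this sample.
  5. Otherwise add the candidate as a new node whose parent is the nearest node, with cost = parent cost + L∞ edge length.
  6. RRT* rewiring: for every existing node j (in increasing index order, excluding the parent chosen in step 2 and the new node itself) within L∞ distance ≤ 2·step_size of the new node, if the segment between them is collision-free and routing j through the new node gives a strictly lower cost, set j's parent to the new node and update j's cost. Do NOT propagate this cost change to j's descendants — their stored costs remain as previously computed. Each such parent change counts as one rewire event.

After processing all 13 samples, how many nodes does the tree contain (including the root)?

Node count: 7

1. q=(35,13) nearest=0 d=35 new=(6,6) → add node 1 parent=0 cost=6
2. q=(20,15) nearest=1 d=14 new=(12,12) → blocked by [3,14]×[9,15], reject
3. q=(32,10) nearest=1 d=26 new=(12,10) → blocked by [3,14]×[9,15], reject
4. q=(39,14) nearest=1 d=33 new=(12,12) → blocked by [3,14]×[9,15], reject
5. q=(14,17) nearest=1 d=11 new=(12,12) → blocked by [3,14]×[9,15], reject
6. q=(50,9) nearest=1 d=44 new=(12,9) → blocked by [3,14]×[9,15], reject
7. q=(46,7) nearest=1 d=40 new=(12,7) → add node 2 parent=1 cost=12
8. q=(5,23) nearest=2 d=16 new=(6,13) → blocked by [3,14]×[9,15], reject
9. q=(15,17) nearest=2 d=10 new=(15,13) → blocked by [3,14]×[9,15], reject
10. q=(8,1) nearest=1 d=5 new=(8,1) → add node 3 parent=1 cost=11
11. q=(33,8) nearest=2 d=21 new=(18,8) → add node 4 parent=2 cost=18
12. q=(38,1) nearest=4 d=20 new=(24,2) → add node 5 parent=4 cost=24
13. q=(40,7) nearest=5 d=16 new=(30,7) → add node 6 parent=5 cost=30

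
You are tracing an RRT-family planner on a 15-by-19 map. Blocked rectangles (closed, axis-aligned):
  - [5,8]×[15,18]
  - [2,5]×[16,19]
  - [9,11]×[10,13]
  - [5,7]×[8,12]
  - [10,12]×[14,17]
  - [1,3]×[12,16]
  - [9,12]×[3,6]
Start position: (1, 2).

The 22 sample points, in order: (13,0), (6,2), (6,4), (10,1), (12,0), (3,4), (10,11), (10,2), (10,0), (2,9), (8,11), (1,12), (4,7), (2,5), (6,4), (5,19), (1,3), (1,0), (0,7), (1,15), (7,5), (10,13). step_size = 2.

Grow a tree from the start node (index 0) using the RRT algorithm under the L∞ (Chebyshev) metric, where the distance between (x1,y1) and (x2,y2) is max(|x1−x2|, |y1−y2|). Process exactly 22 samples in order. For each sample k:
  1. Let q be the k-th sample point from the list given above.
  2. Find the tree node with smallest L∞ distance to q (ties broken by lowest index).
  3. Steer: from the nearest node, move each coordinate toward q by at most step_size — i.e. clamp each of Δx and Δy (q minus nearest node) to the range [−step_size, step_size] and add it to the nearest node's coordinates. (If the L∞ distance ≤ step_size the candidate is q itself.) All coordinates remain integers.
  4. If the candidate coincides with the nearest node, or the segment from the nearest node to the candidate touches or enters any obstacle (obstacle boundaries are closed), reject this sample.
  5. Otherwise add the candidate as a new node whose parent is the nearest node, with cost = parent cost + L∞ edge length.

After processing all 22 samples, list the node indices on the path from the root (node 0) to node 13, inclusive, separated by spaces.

1. q=(13,0) nearest=0 d=12 new=(3,0) → add node 1 parent=0 cost=2
2. q=(6,2) nearest=1 d=3 new=(5,2) → add node 2 parent=1 cost=4
3. q=(6,4) nearest=2 d=2 new=(6,4) → add node 3 parent=2 cost=6
4. q=(10,1) nearest=3 d=4 new=(8,2) → add node 4 parent=3 cost=8
5. q=(12,0) nearest=4 d=4 new=(10,0) → add node 5 parent=4 cost=10
6. q=(3,4) nearest=0 d=2 new=(3,4) → add node 6 parent=0 cost=2
7. q=(10,11) nearest=3 d=7 new=(8,6) → add node 7 parent=3 cost=8
8. q=(10,2) nearest=4 d=2 new=(10,2) → add node 8 parent=4 cost=10
9. q=(10,0) nearest=5 d=0 → coincident, reject
10. q=(2,9) nearest=3 d=5 new=(4,6) → add node 9 parent=3 cost=8
11. q=(8,11) nearest=7 d=5 new=(8,8) → add node 10 parent=7 cost=10
12. q=(1,12) nearest=9 d=6 new=(2,8) → add node 11 parent=9 cost=10
13. q=(4,7) nearest=9 d=1 new=(4,7) → add node 12 parent=9 cost=9
14. q=(2,5) nearest=6 d=1 new=(2,5) → add node 13 parent=6 cost=3
15. q=(6,4) nearest=3 d=0 → coincident, reject
16. q=(5,19) nearest=10 d=11 new=(6,10) → blocked by [5,7]×[8,12], reject
17. q=(1,3) nearest=0 d=1 new=(1,3) → add node 14 parent=0 cost=1
18. q=(1,0) nearest=0 d=2 new=(1,0) → add node 15 parent=0 cost=2
19. q=(0,7) nearest=11 d=2 new=(0,7) → add node 16 parent=11 cost=12
20. q=(1,15) nearest=10 d=7 new=(6,10) → blocked by [5,7]×[8,12], reject
21. q=(7,5) nearest=3 d=1 new=(7,5) → add node 17 parent=3 cost=7
22. q=(10,13) nearest=10 d=5 new=(10,10) → blocked by [9,11]×[10,13], reject

Path: 0 6 13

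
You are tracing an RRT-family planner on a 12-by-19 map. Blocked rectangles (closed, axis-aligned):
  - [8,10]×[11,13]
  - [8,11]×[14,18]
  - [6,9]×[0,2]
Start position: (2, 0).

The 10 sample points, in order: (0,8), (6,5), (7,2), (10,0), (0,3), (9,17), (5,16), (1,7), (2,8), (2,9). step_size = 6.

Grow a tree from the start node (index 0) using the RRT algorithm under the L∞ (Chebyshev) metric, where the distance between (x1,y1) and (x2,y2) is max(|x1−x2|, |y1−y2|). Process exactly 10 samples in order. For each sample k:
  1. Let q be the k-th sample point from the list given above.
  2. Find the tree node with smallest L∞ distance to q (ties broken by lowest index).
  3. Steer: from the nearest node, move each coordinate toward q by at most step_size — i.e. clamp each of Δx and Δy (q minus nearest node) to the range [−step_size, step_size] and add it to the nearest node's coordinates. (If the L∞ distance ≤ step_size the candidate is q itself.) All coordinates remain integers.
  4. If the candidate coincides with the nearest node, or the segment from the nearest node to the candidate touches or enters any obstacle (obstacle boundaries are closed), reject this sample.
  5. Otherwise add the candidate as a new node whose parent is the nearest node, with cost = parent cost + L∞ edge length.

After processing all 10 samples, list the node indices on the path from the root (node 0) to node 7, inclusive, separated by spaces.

1. q=(0,8) nearest=0 d=8 new=(0,6) → add node 1 parent=0 cost=6
2. q=(6,5) nearest=0 d=5 new=(6,5) → add node 2 parent=0 cost=5
3. q=(7,2) nearest=2 d=3 new=(7,2) → blocked by [6,9]×[0,2], reject
4. q=(10,0) nearest=2 d=5 new=(10,0) → blocked by [6,9]×[0,2], reject
5. q=(0,3) nearest=0 d=3 new=(0,3) → add node 3 parent=0 cost=3
6. q=(9,17) nearest=1 d=11 new=(6,12) → add node 4 parent=1 cost=12
7. q=(5,16) nearest=4 d=4 new=(5,16) → add node 5 parent=4 cost=16
8. q=(1,7) nearest=1 d=1 new=(1,7) → add node 6 parent=1 cost=7
9. q=(2,8) nearest=6 d=1 new=(2,8) → add node 7 parent=6 cost=8
10. q=(2,9) nearest=7 d=1 new=(2,9) → add node 8 parent=7 cost=9

Path: 0 1 6 7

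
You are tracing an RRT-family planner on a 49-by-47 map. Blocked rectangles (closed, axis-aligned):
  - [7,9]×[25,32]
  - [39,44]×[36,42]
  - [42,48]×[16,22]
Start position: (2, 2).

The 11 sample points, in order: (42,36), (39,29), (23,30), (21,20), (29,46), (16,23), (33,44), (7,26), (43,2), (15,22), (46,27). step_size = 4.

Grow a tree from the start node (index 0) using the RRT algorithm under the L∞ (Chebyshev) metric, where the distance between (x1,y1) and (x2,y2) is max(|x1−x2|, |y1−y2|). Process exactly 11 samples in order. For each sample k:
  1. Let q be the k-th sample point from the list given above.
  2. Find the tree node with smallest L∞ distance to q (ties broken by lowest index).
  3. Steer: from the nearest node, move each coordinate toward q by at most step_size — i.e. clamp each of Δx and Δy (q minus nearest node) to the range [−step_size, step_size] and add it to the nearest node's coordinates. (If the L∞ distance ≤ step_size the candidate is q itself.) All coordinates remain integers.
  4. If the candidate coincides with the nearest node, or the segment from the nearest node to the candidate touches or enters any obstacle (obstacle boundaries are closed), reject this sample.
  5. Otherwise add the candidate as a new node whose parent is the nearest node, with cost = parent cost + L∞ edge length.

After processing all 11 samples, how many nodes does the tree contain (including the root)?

1. q=(42,36) nearest=0 d=40 new=(6,6) → add node 1 parent=0 cost=4
2. q=(39,29) nearest=1 d=33 new=(10,10) → add node 2 parent=1 cost=8
3. q=(23,30) nearest=2 d=20 new=(14,14) → add node 3 parent=2 cost=12
4. q=(21,20) nearest=3 d=7 new=(18,18) → add node 4 parent=3 cost=16
5. q=(29,46) nearest=4 d=28 new=(22,22) → add node 5 parent=4 cost=20
6. q=(16,23) nearest=4 d=5 new=(16,22) → add node 6 parent=4 cost=20
7. q=(33,44) nearest=5 d=22 new=(26,26) → add node 7 parent=5 cost=24
8. q=(7,26) nearest=6 d=9 new=(12,26) → add node 8 parent=6 cost=24
9. q=(43,2) nearest=5 d=21 new=(26,18) → add node 9 parent=5 cost=24
10. q=(15,22) nearest=6 d=1 new=(15,22) → add node 10 parent=6 cost=21
11. q=(46,27) nearest=7 d=20 new=(30,27) → add node 11 parent=7 cost=28

Node count: 12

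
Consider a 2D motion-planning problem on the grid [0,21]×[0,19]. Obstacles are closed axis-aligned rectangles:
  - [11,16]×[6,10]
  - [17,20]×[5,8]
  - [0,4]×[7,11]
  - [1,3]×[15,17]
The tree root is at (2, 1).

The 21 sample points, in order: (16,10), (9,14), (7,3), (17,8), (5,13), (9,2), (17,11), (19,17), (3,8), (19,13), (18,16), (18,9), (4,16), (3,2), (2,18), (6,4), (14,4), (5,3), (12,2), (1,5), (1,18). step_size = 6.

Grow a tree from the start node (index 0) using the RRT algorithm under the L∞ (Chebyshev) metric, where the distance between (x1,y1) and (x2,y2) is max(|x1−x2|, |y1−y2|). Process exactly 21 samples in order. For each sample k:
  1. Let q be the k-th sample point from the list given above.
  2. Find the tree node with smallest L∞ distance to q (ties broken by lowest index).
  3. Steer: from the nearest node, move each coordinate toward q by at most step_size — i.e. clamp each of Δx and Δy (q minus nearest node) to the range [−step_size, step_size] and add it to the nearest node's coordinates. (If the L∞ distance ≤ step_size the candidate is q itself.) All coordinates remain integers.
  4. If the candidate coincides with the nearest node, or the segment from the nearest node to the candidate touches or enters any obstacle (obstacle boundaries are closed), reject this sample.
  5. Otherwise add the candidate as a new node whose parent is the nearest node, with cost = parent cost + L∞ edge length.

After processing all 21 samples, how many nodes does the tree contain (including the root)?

Node count: 18

1. q=(16,10) nearest=0 d=14 new=(8,7) → add node 1 parent=0 cost=6
2. q=(9,14) nearest=1 d=7 new=(9,13) → add node 2 parent=1 cost=12
3. q=(7,3) nearest=1 d=4 new=(7,3) → add node 3 parent=1 cost=10
4. q=(17,8) nearest=2 d=8 new=(15,8) → blocked by [11,16]×[6,10], reject
5. q=(5,13) nearest=2 d=4 new=(5,13) → add node 4 parent=2 cost=16
6. q=(9,2) nearest=3 d=2 new=(9,2) → add node 5 parent=3 cost=12
7. q=(17,11) nearest=2 d=8 new=(15,11) → add node 6 parent=2 cost=18
8. q=(19,17) nearest=6 d=6 new=(19,17) → add node 7 parent=6 cost=24
9. q=(3,8) nearest=1 d=5 new=(3,8) → blocked by [0,4]×[7,11], reject
10. q=(19,13) nearest=6 d=4 new=(19,13) → add node 8 parent=6 cost=22
11. q=(18,16) nearest=7 d=1 new=(18,16) → add node 9 parent=7 cost=25
12. q=(18,9) nearest=6 d=3 new=(18,9) → add node 10 parent=6 cost=21
13. q=(4,16) nearest=4 d=3 new=(4,16) → add node 11 parent=4 cost=19
14. q=(3,2) nearest=0 d=1 new=(3,2) → add node 12 parent=0 cost=1
15. q=(2,18) nearest=11 d=2 new=(2,18) → blocked by [1,3]×[15,17], reject
16. q=(6,4) nearest=3 d=1 new=(6,4) → add node 13 parent=3 cost=11
17. q=(14,4) nearest=5 d=5 new=(14,4) → add node 14 parent=5 cost=17
18. q=(5,3) nearest=13 d=1 new=(5,3) → add node 15 parent=13 cost=12
19. q=(12,2) nearest=14 d=2 new=(12,2) → add node 16 parent=14 cost=19
20. q=(1,5) nearest=12 d=3 new=(1,5) → add node 17 parent=12 cost=4
21. q=(1,18) nearest=11 d=3 new=(1,18) → blocked by [1,3]×[15,17], reject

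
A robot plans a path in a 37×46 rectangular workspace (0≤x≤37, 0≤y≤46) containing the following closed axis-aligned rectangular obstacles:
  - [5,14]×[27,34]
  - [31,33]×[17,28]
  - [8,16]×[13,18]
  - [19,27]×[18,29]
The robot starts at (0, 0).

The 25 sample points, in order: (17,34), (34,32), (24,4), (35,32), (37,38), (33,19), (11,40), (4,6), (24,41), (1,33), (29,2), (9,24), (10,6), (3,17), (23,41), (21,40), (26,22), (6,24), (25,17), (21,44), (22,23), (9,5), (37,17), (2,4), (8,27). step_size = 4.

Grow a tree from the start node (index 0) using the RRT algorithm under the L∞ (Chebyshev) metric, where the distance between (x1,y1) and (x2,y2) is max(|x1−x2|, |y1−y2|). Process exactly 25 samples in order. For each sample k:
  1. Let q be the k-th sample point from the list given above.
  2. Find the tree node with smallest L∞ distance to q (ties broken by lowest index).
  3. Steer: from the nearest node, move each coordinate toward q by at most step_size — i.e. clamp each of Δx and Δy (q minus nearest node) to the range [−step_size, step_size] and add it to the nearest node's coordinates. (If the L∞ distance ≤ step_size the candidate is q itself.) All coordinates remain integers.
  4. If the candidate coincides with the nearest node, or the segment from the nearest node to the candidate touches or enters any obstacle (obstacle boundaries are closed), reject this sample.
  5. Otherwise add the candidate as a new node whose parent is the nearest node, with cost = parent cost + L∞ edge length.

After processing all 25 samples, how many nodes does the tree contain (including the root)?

1. q=(17,34) nearest=0 d=34 new=(4,4) → add node 1 parent=0 cost=4
2. q=(34,32) nearest=1 d=30 new=(8,8) → add node 2 parent=1 cost=8
3. q=(24,4) nearest=2 d=16 new=(12,4) → add node 3 parent=2 cost=12
4. q=(35,32) nearest=2 d=27 new=(12,12) → add node 4 parent=2 cost=12
5. q=(37,38) nearest=4 d=26 new=(16,16) → blocked by [8,16]×[13,18], reject
6. q=(33,19) nearest=3 d=21 new=(16,8) → add node 5 parent=3 cost=16
7. q=(11,40) nearest=4 d=28 new=(11,16) → blocked by [8,16]×[13,18], reject
8. q=(4,6) nearest=1 d=2 new=(4,6) → add node 6 parent=1 cost=6
9. q=(24,41) nearest=4 d=29 new=(16,16) → blocked by [8,16]×[13,18], reject
10. q=(1,33) nearest=4 d=21 new=(8,16) → blocked by [8,16]×[13,18], reject
11. q=(29,2) nearest=5 d=13 new=(20,4) → add node 7 parent=5 cost=20
12. q=(9,24) nearest=4 d=12 new=(9,16) → blocked by [8,16]×[13,18], reject
13. q=(10,6) nearest=2 d=2 new=(10,6) → add node 8 parent=2 cost=10
14. q=(3,17) nearest=2 d=9 new=(4,12) → add node 9 parent=2 cost=12
15. q=(23,41) nearest=4 d=29 new=(16,16) → blocked by [8,16]×[13,18], reject
16. q=(21,40) nearest=4 d=28 new=(16,16) → blocked by [8,16]×[13,18], reject
17. q=(26,22) nearest=4 d=14 new=(16,16) → blocked by [8,16]×[13,18], reject
18. q=(6,24) nearest=4 d=12 new=(8,16) → blocked by [8,16]×[13,18], reject
19. q=(25,17) nearest=5 d=9 new=(20,12) → add node 10 parent=5 cost=20
20. q=(21,44) nearest=4 d=32 new=(16,16) → blocked by [8,16]×[13,18], reject
21. q=(22,23) nearest=4 d=11 new=(16,16) → blocked by [8,16]×[13,18], reject
22. q=(9,5) nearest=8 d=1 new=(9,5) → add node 11 parent=8 cost=11
23. q=(37,17) nearest=7 d=17 new=(24,8) → add node 12 parent=7 cost=24
24. q=(2,4) nearest=1 d=2 new=(2,4) → add node 13 parent=1 cost=6
25. q=(8,27) nearest=4 d=15 new=(8,16) → blocked by [8,16]×[13,18], reject

Node count: 14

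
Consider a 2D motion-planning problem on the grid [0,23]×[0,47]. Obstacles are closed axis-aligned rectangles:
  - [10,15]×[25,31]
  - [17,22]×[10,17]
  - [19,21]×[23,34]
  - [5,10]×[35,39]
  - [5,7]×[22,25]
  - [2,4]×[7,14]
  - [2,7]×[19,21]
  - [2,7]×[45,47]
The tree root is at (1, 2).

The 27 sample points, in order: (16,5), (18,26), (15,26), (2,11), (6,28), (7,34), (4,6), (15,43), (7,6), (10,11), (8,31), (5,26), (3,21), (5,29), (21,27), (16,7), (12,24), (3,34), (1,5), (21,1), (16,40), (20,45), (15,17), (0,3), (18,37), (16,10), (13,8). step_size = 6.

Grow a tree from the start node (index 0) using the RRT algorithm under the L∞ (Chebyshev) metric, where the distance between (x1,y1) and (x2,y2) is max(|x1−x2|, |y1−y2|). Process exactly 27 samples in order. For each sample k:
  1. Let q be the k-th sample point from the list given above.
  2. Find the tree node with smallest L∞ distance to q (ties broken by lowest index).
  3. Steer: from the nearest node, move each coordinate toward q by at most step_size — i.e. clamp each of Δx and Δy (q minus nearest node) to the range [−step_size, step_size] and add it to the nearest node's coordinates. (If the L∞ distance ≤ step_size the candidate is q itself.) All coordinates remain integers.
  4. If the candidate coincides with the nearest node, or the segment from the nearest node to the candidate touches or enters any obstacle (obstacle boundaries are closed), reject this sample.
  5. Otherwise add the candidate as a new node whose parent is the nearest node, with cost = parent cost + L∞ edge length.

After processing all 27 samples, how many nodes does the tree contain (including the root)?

1. q=(16,5) nearest=0 d=15 new=(7,5) → add node 1 parent=0 cost=6
2. q=(18,26) nearest=1 d=21 new=(13,11) → add node 2 parent=1 cost=12
3. q=(15,26) nearest=2 d=15 new=(15,17) → add node 3 parent=2 cost=18
4. q=(2,11) nearest=1 d=6 new=(2,11) → blocked by [2,4]×[7,14], reject
5. q=(6,28) nearest=3 d=11 new=(9,23) → add node 4 parent=3 cost=24
6. q=(7,34) nearest=4 d=11 new=(7,29) → add node 5 parent=4 cost=30
7. q=(4,6) nearest=1 d=3 new=(4,6) → add node 6 parent=1 cost=9
8. q=(15,43) nearest=5 d=14 new=(13,35) → add node 7 parent=5 cost=36
9. q=(7,6) nearest=1 d=1 new=(7,6) → add node 8 parent=1 cost=7
10. q=(10,11) nearest=2 d=3 new=(10,11) → add node 9 parent=2 cost=15
11. q=(8,31) nearest=5 d=2 new=(8,31) → add node 10 parent=5 cost=32
12. q=(5,26) nearest=5 d=3 new=(5,26) → add node 11 parent=5 cost=33
13. q=(3,21) nearest=11 d=5 new=(3,21) → blocked by [2,7]×[19,21], reject
14. q=(5,29) nearest=5 d=2 new=(5,29) → add node 12 parent=5 cost=32
15. q=(21,27) nearest=7 d=8 new=(19,29) → blocked by [19,21]×[23,34], reject
16. q=(16,7) nearest=2 d=4 new=(16,7) → add node 13 parent=2 cost=16
17. q=(12,24) nearest=4 d=3 new=(12,24) → add node 14 parent=4 cost=27
18. q=(3,34) nearest=5 d=5 new=(3,34) → add node 15 parent=5 cost=35
19. q=(1,5) nearest=0 d=3 new=(1,5) → add node 16 parent=0 cost=3
20. q=(21,1) nearest=13 d=6 new=(21,1) → add node 17 parent=13 cost=22
21. q=(16,40) nearest=7 d=5 new=(16,40) → add node 18 parent=7 cost=41
22. q=(20,45) nearest=18 d=5 new=(20,45) → add node 19 parent=18 cost=46
23. q=(15,17) nearest=3 d=0 → coincident, reject
24. q=(0,3) nearest=0 d=1 new=(0,3) → add node 20 parent=0 cost=1
25. q=(18,37) nearest=18 d=3 new=(18,37) → add node 21 parent=18 cost=44
26. q=(16,10) nearest=2 d=3 new=(16,10) → add node 22 parent=2 cost=15
27. q=(13,8) nearest=2 d=3 new=(13,8) → add node 23 parent=2 cost=15

Node count: 24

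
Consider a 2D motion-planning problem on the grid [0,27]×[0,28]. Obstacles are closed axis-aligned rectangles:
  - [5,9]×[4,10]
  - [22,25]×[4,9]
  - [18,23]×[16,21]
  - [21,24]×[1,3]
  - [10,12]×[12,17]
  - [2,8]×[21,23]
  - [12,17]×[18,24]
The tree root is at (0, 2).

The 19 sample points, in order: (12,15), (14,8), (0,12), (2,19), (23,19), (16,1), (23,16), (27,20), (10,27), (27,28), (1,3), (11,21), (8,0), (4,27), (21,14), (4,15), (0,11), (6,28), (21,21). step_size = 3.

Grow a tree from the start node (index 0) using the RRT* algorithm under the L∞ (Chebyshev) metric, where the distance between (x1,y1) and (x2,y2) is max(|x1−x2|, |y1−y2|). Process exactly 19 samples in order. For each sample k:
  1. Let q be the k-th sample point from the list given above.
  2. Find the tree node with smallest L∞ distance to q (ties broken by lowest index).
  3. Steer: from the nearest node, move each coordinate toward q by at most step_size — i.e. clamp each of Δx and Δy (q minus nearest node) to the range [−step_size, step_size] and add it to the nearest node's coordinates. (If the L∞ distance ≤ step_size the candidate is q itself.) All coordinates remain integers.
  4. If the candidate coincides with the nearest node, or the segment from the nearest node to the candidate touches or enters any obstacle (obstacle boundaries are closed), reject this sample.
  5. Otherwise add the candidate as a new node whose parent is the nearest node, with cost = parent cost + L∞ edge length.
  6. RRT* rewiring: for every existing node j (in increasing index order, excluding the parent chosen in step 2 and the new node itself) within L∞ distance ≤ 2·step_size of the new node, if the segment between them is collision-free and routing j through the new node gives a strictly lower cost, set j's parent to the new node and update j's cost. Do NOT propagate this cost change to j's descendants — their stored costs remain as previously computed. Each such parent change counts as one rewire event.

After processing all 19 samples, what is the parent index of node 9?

1. q=(12,15) nearest=0 d=13 new=(3,5) → add node 1 parent=0 cost=3
2. q=(14,8) nearest=1 d=11 new=(6,8) → blocked by [5,9]×[4,10], reject
3. q=(0,12) nearest=1 d=7 new=(0,8) → add node 2 parent=1 cost=6
4. q=(2,19) nearest=2 d=11 new=(2,11) → add node 3 parent=2 cost=9
5. q=(23,19) nearest=1 d=20 new=(6,8) → blocked by [5,9]×[4,10], reject
6. q=(16,1) nearest=1 d=13 new=(6,2) → add node 4 parent=1 cost=6
7. q=(23,16) nearest=4 d=17 new=(9,5) → blocked by [5,9]×[4,10], reject
8. q=(27,20) nearest=4 d=21 new=(9,5) → blocked by [5,9]×[4,10], reject
9. q=(10,27) nearest=3 d=16 new=(5,14) → add node 5 parent=3 cost=12
10. q=(27,28) nearest=5 d=22 new=(8,17) → add node 6 parent=5 cost=15
11. q=(1,3) nearest=0 d=1 new=(1,3) → add node 7 parent=0 cost=1
12. q=(11,21) nearest=6 d=4 new=(11,20) → add node 8 parent=6 cost=18
13. q=(8,0) nearest=4 d=2 new=(8,0) → add node 9 parent=4 cost=8
14. q=(4,27) nearest=8 d=7 new=(8,23) → blocked by [2,8]×[21,23], reject
15. q=(21,14) nearest=8 d=10 new=(14,17) → blocked by [12,17]×[18,24], reject
16. q=(4,15) nearest=5 d=1 new=(4,15) → add node 10 parent=5 cost=13
17. q=(0,11) nearest=3 d=2 new=(0,11) → add node 11 parent=3 cost=11
18. q=(6,28) nearest=8 d=8 new=(8,23) → blocked by [2,8]×[21,23], reject
19. q=(21,21) nearest=8 d=10 new=(14,21) → blocked by [12,17]×[18,24], reject

Parent of node 9: 4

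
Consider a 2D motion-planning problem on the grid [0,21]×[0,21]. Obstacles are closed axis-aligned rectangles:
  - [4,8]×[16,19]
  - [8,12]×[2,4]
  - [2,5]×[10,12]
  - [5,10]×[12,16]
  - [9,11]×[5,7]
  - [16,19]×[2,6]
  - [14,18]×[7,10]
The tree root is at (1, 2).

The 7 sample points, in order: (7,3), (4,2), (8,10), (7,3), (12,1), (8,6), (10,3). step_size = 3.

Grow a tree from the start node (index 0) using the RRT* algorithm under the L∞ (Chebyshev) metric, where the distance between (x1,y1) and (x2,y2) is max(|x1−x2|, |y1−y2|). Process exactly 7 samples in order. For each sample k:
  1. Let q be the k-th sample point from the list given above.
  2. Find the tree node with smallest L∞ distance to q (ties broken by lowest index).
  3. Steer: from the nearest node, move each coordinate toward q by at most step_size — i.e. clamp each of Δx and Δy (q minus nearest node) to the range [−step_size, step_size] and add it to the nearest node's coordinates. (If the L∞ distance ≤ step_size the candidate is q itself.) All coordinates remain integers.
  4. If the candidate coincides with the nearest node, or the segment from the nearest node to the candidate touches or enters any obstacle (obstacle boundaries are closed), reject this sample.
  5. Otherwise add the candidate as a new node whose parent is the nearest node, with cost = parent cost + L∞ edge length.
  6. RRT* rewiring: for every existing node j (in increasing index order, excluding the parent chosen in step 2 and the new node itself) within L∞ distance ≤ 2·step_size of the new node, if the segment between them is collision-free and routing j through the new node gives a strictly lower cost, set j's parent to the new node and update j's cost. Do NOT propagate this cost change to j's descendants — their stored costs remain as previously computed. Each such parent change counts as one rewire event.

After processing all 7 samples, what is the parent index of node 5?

Parent of node 5: 3

1. q=(7,3) nearest=0 d=6 new=(4,3) → add node 1 parent=0 cost=3
2. q=(4,2) nearest=1 d=1 new=(4,2) → add node 2 parent=1 cost=4
3. q=(8,10) nearest=1 d=7 new=(7,6) → add node 3 parent=1 cost=6
4. q=(7,3) nearest=1 d=3 new=(7,3) → add node 4 parent=1 cost=6
5. q=(12,1) nearest=3 d=5 new=(10,3) → blocked by [8,12]×[2,4], reject
6. q=(8,6) nearest=3 d=1 new=(8,6) → add node 5 parent=3 cost=7
7. q=(10,3) nearest=3 d=3 new=(10,3) → blocked by [8,12]×[2,4], reject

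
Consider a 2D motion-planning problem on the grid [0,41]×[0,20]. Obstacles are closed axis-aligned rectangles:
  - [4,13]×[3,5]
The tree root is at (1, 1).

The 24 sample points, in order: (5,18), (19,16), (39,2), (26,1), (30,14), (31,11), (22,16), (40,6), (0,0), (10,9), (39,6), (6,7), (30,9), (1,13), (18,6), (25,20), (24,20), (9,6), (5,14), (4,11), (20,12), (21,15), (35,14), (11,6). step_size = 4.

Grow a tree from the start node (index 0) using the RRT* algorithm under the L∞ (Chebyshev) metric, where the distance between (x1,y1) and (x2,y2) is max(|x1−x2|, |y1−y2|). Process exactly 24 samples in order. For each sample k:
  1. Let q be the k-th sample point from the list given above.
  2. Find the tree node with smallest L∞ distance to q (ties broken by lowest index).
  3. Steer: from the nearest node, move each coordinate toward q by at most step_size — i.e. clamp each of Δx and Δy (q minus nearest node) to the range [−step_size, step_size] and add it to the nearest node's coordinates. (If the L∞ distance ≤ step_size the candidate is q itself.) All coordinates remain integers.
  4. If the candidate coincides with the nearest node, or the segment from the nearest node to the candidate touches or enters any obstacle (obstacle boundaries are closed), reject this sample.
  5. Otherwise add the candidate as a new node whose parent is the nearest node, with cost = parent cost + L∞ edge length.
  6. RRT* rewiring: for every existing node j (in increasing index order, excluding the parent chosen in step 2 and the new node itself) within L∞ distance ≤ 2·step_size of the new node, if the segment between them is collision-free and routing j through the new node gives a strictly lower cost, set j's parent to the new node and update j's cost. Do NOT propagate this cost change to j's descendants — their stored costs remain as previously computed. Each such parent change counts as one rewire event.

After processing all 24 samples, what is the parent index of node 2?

1. q=(5,18) nearest=0 d=17 new=(5,5) → blocked by [4,13]×[3,5], reject
2. q=(19,16) nearest=0 d=18 new=(5,5) → blocked by [4,13]×[3,5], reject
3. q=(39,2) nearest=0 d=38 new=(5,2) → add node 1 parent=0 cost=4
4. q=(26,1) nearest=1 d=21 new=(9,1) → add node 2 parent=1 cost=8
5. q=(30,14) nearest=2 d=21 new=(13,5) → blocked by [4,13]×[3,5], reject
6. q=(31,11) nearest=2 d=22 new=(13,5) → blocked by [4,13]×[3,5], reject
7. q=(22,16) nearest=2 d=15 new=(13,5) → blocked by [4,13]×[3,5], reject
8. q=(40,6) nearest=2 d=31 new=(13,5) → blocked by [4,13]×[3,5], reject
9. q=(0,0) nearest=0 d=1 new=(0,0) → add node 3 parent=0 cost=1
10. q=(10,9) nearest=1 d=7 new=(9,6) → blocked by [4,13]×[3,5], reject
11. q=(39,6) nearest=2 d=30 new=(13,5) → blocked by [4,13]×[3,5], reject
12. q=(6,7) nearest=1 d=5 new=(6,6) → blocked by [4,13]×[3,5], reject
13. q=(30,9) nearest=2 d=21 new=(13,5) → blocked by [4,13]×[3,5], reject
14. q=(1,13) nearest=1 d=11 new=(1,6) → blocked by [4,13]×[3,5], reject
15. q=(18,6) nearest=2 d=9 new=(13,5) → blocked by [4,13]×[3,5], reject
16. q=(25,20) nearest=2 d=19 new=(13,5) → blocked by [4,13]×[3,5], reject
17. q=(24,20) nearest=1 d=19 new=(9,6) → blocked by [4,13]×[3,5], reject
18. q=(9,6) nearest=1 d=4 new=(9,6) → blocked by [4,13]×[3,5], reject
19. q=(5,14) nearest=1 d=12 new=(5,6) → blocked by [4,13]×[3,5], reject
20. q=(4,11) nearest=1 d=9 new=(4,6) → blocked by [4,13]×[3,5], reject
21. q=(20,12) nearest=2 d=11 new=(13,5) → blocked by [4,13]×[3,5], reject
22. q=(21,15) nearest=2 d=14 new=(13,5) → blocked by [4,13]×[3,5], reject
23. q=(35,14) nearest=2 d=26 new=(13,5) → blocked by [4,13]×[3,5], reject
24. q=(11,6) nearest=2 d=5 new=(11,5) → blocked by [4,13]×[3,5], reject

Parent of node 2: 1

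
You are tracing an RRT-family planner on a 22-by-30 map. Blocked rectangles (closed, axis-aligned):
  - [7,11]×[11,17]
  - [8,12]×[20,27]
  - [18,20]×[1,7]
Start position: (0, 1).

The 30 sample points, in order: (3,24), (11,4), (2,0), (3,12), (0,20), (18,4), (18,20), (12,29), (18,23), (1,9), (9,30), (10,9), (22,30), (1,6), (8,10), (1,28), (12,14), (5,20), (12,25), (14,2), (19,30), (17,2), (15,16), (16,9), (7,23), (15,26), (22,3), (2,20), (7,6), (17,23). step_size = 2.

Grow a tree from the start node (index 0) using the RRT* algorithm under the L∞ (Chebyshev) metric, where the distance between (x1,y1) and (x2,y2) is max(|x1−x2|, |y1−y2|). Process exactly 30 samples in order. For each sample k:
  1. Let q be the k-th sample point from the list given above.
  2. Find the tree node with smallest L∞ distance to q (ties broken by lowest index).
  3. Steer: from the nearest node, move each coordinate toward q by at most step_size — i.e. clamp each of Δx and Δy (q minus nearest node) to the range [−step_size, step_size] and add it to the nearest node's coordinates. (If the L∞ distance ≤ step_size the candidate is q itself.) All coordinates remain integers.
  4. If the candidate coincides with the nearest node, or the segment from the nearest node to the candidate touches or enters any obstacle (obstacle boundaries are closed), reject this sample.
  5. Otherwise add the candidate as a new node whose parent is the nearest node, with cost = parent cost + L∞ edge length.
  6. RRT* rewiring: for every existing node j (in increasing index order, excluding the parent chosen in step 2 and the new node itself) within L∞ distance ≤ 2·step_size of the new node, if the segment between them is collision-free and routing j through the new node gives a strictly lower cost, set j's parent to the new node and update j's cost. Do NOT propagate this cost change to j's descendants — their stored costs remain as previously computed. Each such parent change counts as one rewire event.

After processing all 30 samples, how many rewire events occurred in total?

Rewire events: 2

1. q=(3,24) nearest=0 d=23 new=(2,3) → add node 1 parent=0 cost=2
2. q=(11,4) nearest=1 d=9 new=(4,4) → add node 2 parent=1 cost=4
3. q=(2,0) nearest=0 d=2 new=(2,0) → add node 3 parent=0 cost=2
4. q=(3,12) nearest=2 d=8 new=(3,6) → add node 4 parent=2 cost=6
5. q=(0,20) nearest=4 d=14 new=(1,8) → add node 5 parent=4 cost=8
6. q=(18,4) nearest=2 d=14 new=(6,4) → add node 6 parent=2 cost=6
7. q=(18,20) nearest=4 d=15 new=(5,8) → add node 7 parent=4 cost=8
8. q=(12,29) nearest=5 d=21 new=(3,10) → add node 8 parent=5 cost=10
9. q=(18,23) nearest=7 d=15 new=(7,10) → add node 9 parent=7 cost=10
10. q=(1,9) nearest=5 d=1 new=(1,9) → add node 10 parent=5 cost=9
11. q=(9,30) nearest=8 d=20 new=(5,12) → add node 11 parent=8 cost=12
12. q=(10,9) nearest=9 d=3 new=(9,9) → add node 12 parent=9 cost=12
13. q=(22,30) nearest=11 d=18 new=(7,14) → blocked by [7,11]×[11,17], reject
14. q=(1,6) nearest=4 d=2 new=(1,6) → add node 13 parent=4 cost=8
15. q=(8,10) nearest=9 d=1 new=(8,10) → add node 14 parent=9 cost=11
16. q=(1,28) nearest=11 d=16 new=(3,14) → add node 15 parent=11 cost=14
17. q=(12,14) nearest=14 d=4 new=(10,12) → blocked by [7,11]×[11,17], reject
18. q=(5,20) nearest=15 d=6 new=(5,16) → add node 16 parent=15 cost=16
19. q=(12,25) nearest=16 d=9 new=(7,18) → add node 17 parent=16 cost=18
20. q=(14,2) nearest=12 d=7 new=(11,7) → add node 18 parent=12 cost=14
21. q=(19,30) nearest=17 d=12 new=(9,20) → blocked by [8,12]×[20,27], reject
22. q=(17,2) nearest=18 d=6 new=(13,5) → add node 19 parent=18 cost=16
23. q=(15,16) nearest=12 d=7 new=(11,11) → blocked by [7,11]×[11,17], reject
24. q=(16,9) nearest=19 d=4 new=(15,7) → add node 20 parent=19 cost=18
25. q=(7,23) nearest=17 d=5 new=(7,20) → add node 21 parent=17 cost=20
26. q=(15,26) nearest=17 d=8 new=(9,20) → blocked by [8,12]×[20,27], reject
27. q=(22,3) nearest=20 d=7 new=(17,5) → add node 22 parent=20 cost=20
28. q=(2,20) nearest=16 d=4 new=(3,18) → add node 23 parent=16 cost=18
29. q=(7,6) nearest=6 d=2 new=(7,6) → add node 24 parent=6 cost=8; rewire 12→24 (11<12); rewire 18→24 (12<14)
30. q=(17,23) nearest=17 d=10 new=(9,20) → blocked by [8,12]×[20,27], reject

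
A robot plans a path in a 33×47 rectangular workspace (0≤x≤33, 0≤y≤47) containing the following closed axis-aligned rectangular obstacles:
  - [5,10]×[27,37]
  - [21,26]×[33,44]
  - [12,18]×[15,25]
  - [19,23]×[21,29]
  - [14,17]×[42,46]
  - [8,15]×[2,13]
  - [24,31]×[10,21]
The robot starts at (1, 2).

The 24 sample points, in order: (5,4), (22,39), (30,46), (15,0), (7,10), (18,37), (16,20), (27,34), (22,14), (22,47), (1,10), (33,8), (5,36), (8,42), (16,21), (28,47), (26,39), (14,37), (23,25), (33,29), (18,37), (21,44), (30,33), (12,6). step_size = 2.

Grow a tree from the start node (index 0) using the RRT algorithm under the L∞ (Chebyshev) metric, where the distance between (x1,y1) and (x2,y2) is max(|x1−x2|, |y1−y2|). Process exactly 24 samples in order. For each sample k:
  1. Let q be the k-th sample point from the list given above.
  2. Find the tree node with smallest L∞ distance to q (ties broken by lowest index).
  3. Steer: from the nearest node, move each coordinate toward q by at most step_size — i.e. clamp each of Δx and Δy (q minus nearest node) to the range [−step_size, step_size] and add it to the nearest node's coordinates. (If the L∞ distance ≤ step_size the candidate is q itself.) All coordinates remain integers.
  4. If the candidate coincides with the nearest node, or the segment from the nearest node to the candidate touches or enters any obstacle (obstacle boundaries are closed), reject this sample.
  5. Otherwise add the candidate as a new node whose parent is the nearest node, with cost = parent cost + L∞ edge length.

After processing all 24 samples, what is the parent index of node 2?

1. q=(5,4) nearest=0 d=4 new=(3,4) → add node 1 parent=0 cost=2
2. q=(22,39) nearest=1 d=35 new=(5,6) → add node 2 parent=1 cost=4
3. q=(30,46) nearest=2 d=40 new=(7,8) → add node 3 parent=2 cost=6
4. q=(15,0) nearest=3 d=8 new=(9,6) → blocked by [8,15]×[2,13], reject
5. q=(7,10) nearest=3 d=2 new=(7,10) → add node 4 parent=3 cost=8
6. q=(18,37) nearest=4 d=27 new=(9,12) → blocked by [8,15]×[2,13], reject
7. q=(16,20) nearest=4 d=10 new=(9,12) → blocked by [8,15]×[2,13], reject
8. q=(27,34) nearest=4 d=24 new=(9,12) → blocked by [8,15]×[2,13], reject
9. q=(22,14) nearest=3 d=15 new=(9,10) → blocked by [8,15]×[2,13], reject
10. q=(22,47) nearest=4 d=37 new=(9,12) → blocked by [8,15]×[2,13], reject
11. q=(1,10) nearest=2 d=4 new=(3,8) → add node 5 parent=2 cost=6
12. q=(33,8) nearest=3 d=26 new=(9,8) → blocked by [8,15]×[2,13], reject
13. q=(5,36) nearest=4 d=26 new=(5,12) → add node 6 parent=4 cost=10
14. q=(8,42) nearest=6 d=30 new=(7,14) → add node 7 parent=6 cost=12
15. q=(16,21) nearest=7 d=9 new=(9,16) → add node 8 parent=7 cost=14
16. q=(28,47) nearest=8 d=31 new=(11,18) → add node 9 parent=8 cost=16
17. q=(26,39) nearest=9 d=21 new=(13,20) → blocked by [12,18]×[15,25], reject
18. q=(14,37) nearest=9 d=19 new=(13,20) → blocked by [12,18]×[15,25], reject
19. q=(23,25) nearest=9 d=12 new=(13,20) → blocked by [12,18]×[15,25], reject
20. q=(33,29) nearest=9 d=22 new=(13,20) → blocked by [12,18]×[15,25], reject
21. q=(18,37) nearest=9 d=19 new=(13,20) → blocked by [12,18]×[15,25], reject
22. q=(21,44) nearest=9 d=26 new=(13,20) → blocked by [12,18]×[15,25], reject
23. q=(30,33) nearest=9 d=19 new=(13,20) → blocked by [12,18]×[15,25], reject
24. q=(12,6) nearest=3 d=5 new=(9,6) → blocked by [8,15]×[2,13], reject

Parent of node 2: 1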